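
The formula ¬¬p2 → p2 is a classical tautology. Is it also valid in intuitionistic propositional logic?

No

This is double-negation elimination, which is not intuitionistically valid.
A Kripke countermodel: worlds a, b; order generated by a ≤ b; atoms true at each world — a:{}; b:{p2}.
a ⊮ ¬¬p2 → p2: already at a itself, a ⊩ ¬¬p2 but a ⊮ p2.
a lacks atom p2, so a ⊮ p2.
So the root a does not force the formula.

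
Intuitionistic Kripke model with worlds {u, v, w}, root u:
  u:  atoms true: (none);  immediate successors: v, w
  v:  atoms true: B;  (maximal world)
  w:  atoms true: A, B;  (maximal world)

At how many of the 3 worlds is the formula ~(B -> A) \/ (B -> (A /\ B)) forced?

u: does not force it — u ||-/- ~(B -> A) \/ (B -> (A /\ B)): neither disjunct is forced at u.
v: forces it.
w: forces it.
Worlds forcing the formula: {v, w}.

2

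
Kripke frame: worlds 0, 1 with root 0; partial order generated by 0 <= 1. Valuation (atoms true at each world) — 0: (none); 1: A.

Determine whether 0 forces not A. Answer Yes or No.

0 does not force not A since 1 is accessible from 0 and 1 forces A.

No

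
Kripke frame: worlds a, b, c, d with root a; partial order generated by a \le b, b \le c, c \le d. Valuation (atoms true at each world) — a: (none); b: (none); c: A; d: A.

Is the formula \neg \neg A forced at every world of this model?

a \Vdash \neg \neg A: no world accessible from a forces \neg A.
Since the root a forces \neg \neg A and forcing is persistent (monotone upward), every world forces it.

Yes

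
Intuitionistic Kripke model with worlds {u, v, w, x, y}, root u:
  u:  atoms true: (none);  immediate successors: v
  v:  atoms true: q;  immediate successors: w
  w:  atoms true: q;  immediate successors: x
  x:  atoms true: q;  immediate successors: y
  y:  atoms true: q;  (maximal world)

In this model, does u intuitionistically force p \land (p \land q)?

No

u \nVdash p \land (p \land q) since u fails p.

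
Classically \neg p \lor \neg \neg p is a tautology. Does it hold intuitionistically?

No

This is the weak law of excluded middle, which is not intuitionistically valid.
A Kripke countermodel: worlds u0, u1, u2; order generated by u0 \le u1, u0 \le u2; atoms true at each world — u0:{}; u1:{p}; u2:{}.
u0 \nVdash \neg p \lor \neg \neg p: neither disjunct is forced at u0.
u0 \nVdash \neg p since u1 is accessible from u0 and u1 \Vdash p.
So the root u0 does not force the formula.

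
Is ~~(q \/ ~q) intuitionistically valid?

This is the double negation of excluded middle, which is intuitionistically derivable.
Assuming ~(q \/ ~q): from q we'd get q \/ ~q, so ~q; but then q \/ ~q again — contradiction. Hence ~~(q \/ ~q).

Yes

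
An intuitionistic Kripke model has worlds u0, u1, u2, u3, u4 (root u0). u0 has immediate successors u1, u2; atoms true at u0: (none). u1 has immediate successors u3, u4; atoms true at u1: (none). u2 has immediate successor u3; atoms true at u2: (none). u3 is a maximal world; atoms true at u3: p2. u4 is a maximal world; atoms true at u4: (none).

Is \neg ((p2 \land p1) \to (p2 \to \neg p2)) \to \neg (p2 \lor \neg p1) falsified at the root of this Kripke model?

u0 \Vdash \neg ((p2 \land p1) \to (p2 \to \neg p2)) \to \neg (p2 \lor \neg p1) vacuously: no world accessible from u0 forces the antecedent \neg ((p2 \land p1) \to (p2 \to \neg p2)).
So the root u0 forces \neg ((p2 \land p1) \to (p2 \to \neg p2)) \to \neg (p2 \lor \neg p1); the model is not a countermodel.

No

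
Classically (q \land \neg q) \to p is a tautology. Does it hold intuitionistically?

Yes

This is an instance of ex falso quodlibet, which is intuitionistically derivable.
No world can force both q and \neg q, so the antecedent q \land \neg q is never forced and the implication holds vacuously at every world.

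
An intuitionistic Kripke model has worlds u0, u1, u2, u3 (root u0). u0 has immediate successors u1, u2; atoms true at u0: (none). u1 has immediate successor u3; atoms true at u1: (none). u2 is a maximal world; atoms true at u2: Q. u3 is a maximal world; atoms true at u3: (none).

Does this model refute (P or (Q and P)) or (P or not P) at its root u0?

No

u0 forces (P or (Q and P)) or (P or not P) via the disjunct P or not P.
So the root u0 forces (P or (Q and P)) or (P or not P); the model is not a countermodel.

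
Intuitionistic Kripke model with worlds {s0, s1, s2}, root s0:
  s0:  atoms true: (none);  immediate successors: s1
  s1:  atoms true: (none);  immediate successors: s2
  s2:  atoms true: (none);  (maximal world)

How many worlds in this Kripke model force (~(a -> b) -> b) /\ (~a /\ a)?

0

s0: does not force it — s0 ||-/- (~(a -> b) -> b) /\ (~a /\ a) since s0 fails ~a /\ a.
s1: does not force it.
s2: does not force it.
Worlds forcing the formula: { }.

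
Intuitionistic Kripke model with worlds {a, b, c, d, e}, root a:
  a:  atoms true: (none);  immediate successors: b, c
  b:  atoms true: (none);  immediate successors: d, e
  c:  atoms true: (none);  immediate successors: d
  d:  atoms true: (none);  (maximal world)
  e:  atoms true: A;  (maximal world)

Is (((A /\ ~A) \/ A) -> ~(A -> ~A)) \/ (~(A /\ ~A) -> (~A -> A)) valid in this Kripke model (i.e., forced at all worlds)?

Yes

a ||- (((A /\ ~A) \/ A) -> ~(A -> ~A)) \/ (~(A /\ ~A) -> (~A -> A)) via the disjunct ((A /\ ~A) \/ A) -> ~(A -> ~A).
Since the root a forces (((A /\ ~A) \/ A) -> ~(A -> ~A)) \/ (~(A /\ ~A) -> (~A -> A)) and forcing is persistent (monotone upward), every world forces it.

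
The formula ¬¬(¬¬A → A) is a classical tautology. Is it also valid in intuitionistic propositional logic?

This is the double negation of double-negation elimination, which is intuitionistically derivable.
By Glivenko's theorem the double negation of any classical propositional tautology is intuitionistically provable; ¬¬A → A is classically a tautology.

Yes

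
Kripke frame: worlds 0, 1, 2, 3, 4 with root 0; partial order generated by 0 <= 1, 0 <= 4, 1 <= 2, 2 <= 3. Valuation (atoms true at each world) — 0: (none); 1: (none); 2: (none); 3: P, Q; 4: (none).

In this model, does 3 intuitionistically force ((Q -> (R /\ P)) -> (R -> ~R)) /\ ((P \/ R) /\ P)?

Yes

3 ||- ((Q -> (R /\ P)) -> (R -> ~R)) /\ ((P \/ R) /\ P) since 3 forces both conjuncts.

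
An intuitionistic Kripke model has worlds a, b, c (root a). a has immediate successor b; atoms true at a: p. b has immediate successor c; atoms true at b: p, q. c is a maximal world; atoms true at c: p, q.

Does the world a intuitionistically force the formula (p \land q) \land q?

a \nVdash (p \land q) \land q since a fails p \land q.

No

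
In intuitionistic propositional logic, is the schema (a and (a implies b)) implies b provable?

This is modus ponens in implicational form, which is intuitionistically derivable.
If a world forces a and a implies b, then applying the implication at that world (which is accessible from itself) gives b.

Yes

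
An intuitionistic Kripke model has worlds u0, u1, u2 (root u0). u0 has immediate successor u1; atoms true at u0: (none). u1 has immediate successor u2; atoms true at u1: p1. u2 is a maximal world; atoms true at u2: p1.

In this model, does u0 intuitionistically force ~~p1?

Yes

u0 ||- ~~p1: no world accessible from u0 forces ~p1.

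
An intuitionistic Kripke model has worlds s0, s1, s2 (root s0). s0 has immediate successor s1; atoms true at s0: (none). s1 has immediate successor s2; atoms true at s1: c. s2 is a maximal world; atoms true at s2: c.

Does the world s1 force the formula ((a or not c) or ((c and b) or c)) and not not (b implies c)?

s1 forces ((a or not c) or ((c and b) or c)) and not not (b implies c) since s1 forces both conjuncts.

Yes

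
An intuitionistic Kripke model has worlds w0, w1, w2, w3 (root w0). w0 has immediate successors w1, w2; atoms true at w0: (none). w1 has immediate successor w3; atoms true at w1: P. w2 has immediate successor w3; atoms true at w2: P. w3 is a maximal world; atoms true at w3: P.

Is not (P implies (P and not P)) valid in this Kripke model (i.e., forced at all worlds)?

Yes

w0 forces not (P implies (P and not P)): no world accessible from w0 forces P implies (P and not P).
Since the root w0 forces not (P implies (P and not P)) and forcing is persistent (monotone upward), every world forces it.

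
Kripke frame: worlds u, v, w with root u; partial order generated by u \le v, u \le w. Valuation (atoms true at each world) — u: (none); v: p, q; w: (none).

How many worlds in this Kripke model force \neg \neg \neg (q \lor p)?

1

u: does not force it — u \nVdash \neg \neg \neg (q \lor p) since v is accessible from u and v \Vdash \neg \neg (q \lor p).
v: does not force it — v \nVdash \neg \neg \neg (q \lor p) since v is accessible from v and v \Vdash \neg \neg (q \lor p).
w: forces it.
Worlds forcing the formula: {w}.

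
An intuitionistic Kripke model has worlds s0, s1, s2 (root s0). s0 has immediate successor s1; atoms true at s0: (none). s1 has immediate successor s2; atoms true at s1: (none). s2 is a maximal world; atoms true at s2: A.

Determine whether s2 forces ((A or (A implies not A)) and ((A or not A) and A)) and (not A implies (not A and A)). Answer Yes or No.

s2 forces ((A or (A implies not A)) and ((A or not A) and A)) and (not A implies (not A and A)) since s2 forces both conjuncts.

Yes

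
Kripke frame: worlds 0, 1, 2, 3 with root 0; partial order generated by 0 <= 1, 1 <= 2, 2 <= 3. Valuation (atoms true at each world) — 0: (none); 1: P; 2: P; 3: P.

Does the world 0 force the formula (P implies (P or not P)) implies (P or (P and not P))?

0 does not force (P implies (P or not P)) implies (P or (P and not P)): already at 0 itself, 0 forces P implies (P or not P) but 0 does not force P or (P and not P).
0 does not force P or (P and not P): neither disjunct is forced at 0.
0 lacks atom P, so 0 does not force P.

No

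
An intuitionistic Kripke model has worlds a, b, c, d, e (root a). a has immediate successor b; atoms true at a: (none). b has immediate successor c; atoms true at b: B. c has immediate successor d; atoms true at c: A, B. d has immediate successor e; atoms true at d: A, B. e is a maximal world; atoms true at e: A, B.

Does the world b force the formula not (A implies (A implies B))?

b does not force not (A implies (A implies B)) since b is accessible from b and b forces A implies (A implies B).
b forces A implies (A implies B): every world accessible from b that forces A (namely c, d, e) also forces A implies B.

No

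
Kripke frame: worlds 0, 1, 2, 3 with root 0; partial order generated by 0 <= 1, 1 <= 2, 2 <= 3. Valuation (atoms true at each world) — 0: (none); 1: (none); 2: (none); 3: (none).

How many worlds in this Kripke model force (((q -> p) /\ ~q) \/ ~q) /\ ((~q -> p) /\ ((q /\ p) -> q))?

0: does not force it — 0 ||-/- (((q -> p) /\ ~q) \/ ~q) /\ ((~q -> p) /\ ((q /\ p) -> q)) since 0 fails (~q -> p) /\ ((q /\ p) -> q).
1: does not force it — 1 ||-/- (((q -> p) /\ ~q) \/ ~q) /\ ((~q -> p) /\ ((q /\ p) -> q)) since 1 fails (~q -> p) /\ ((q /\ p) -> q).
2: does not force it.
3: does not force it.
Worlds forcing the formula: { }.

0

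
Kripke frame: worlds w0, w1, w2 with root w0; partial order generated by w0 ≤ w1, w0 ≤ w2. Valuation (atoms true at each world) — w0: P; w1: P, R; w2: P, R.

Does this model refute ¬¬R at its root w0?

w0 ⊩ ¬¬R: no world accessible from w0 forces ¬R.
So the root w0 forces ¬¬R; the model is not a countermodel.

No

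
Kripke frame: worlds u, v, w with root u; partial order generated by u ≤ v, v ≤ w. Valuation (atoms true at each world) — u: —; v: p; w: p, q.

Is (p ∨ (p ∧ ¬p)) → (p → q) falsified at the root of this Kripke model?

Yes

u ⊮ (p ∨ (p ∧ ¬p)) → (p → q): at the accessible world v, v ⊩ p ∨ (p ∧ ¬p) but v ⊮ p → q.
v ⊮ p → q: already at v itself, v ⊩ p but v ⊮ q.
v lacks atom q, so v ⊮ q.
So the root u does not force (p ∨ (p ∧ ¬p)) → (p → q); the model is a countermodel.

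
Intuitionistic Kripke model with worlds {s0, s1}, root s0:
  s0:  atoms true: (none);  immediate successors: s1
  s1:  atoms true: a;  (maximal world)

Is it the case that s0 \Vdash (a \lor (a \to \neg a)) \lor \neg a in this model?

No

s0 \nVdash (a \lor (a \to \neg a)) \lor \neg a: neither disjunct is forced at s0.
s0 \nVdash a \lor (a \to \neg a): neither disjunct is forced at s0.
s0 lacks atom a, so s0 \nVdash a.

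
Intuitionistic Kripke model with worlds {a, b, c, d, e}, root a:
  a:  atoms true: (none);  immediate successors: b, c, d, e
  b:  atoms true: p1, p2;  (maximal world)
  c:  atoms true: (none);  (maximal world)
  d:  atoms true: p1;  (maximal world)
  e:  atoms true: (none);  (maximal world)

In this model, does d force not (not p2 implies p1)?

No

d does not force not (not p2 implies p1) since d is accessible from d and d forces not p2 implies p1.
d forces not p2 implies p1: every world accessible from d that forces not p2 (namely d) also forces p1.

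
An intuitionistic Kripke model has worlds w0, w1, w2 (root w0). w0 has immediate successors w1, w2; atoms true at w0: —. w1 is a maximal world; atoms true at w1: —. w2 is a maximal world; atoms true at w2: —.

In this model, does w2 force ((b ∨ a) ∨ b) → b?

Yes

w2 ⊩ ((b ∨ a) ∨ b) → b vacuously: no world accessible from w2 forces the antecedent (b ∨ a) ∨ b.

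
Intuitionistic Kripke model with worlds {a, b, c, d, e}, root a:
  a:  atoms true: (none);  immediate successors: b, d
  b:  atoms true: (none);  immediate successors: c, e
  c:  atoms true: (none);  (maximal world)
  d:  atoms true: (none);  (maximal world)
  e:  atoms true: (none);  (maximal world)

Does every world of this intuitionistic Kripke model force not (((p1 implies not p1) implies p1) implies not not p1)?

Not every world: a does not force not (((p1 implies not p1) implies p1) implies not not p1).
a does not force not (((p1 implies not p1) implies p1) implies not not p1) since a is accessible from a and a forces ((p1 implies not p1) implies p1) implies not not p1.
a forces ((p1 implies not p1) implies p1) implies not not p1 vacuously: no world accessible from a forces the antecedent (p1 implies not p1) implies p1.

No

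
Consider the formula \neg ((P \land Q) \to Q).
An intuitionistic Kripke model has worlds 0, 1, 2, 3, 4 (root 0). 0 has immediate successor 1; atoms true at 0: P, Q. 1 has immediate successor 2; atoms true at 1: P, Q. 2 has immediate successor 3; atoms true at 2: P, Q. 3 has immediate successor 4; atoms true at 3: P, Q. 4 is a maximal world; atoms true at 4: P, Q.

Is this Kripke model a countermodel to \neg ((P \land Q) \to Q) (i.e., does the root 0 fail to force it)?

0 \nVdash \neg ((P \land Q) \to Q) since 0 is accessible from 0 and 0 \Vdash (P \land Q) \to Q.
0 \Vdash (P \land Q) \to Q: every world accessible from 0 that forces P \land Q (namely 0, 1, 2, 3, 4) also forces Q.
So the root 0 does not force \neg ((P \land Q) \to Q); the model is a countermodel.

Yes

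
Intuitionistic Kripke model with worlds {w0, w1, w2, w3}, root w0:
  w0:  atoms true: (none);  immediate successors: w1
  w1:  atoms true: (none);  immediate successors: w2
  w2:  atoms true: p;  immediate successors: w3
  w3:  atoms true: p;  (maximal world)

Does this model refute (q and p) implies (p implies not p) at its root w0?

w0 forces (q and p) implies (p implies not p) vacuously: no world accessible from w0 forces the antecedent q and p.
So the root w0 forces (q and p) implies (p implies not p); the model is not a countermodel.

No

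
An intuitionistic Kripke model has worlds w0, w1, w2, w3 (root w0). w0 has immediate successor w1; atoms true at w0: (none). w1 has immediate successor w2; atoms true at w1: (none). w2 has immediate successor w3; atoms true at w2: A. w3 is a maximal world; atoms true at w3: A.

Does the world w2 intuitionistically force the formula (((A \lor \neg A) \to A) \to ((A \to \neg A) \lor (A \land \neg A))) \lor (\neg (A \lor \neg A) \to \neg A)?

Yes

w2 \Vdash (((A \lor \neg A) \to A) \to ((A \to \neg A) \lor (A \land \neg A))) \lor (\neg (A \lor \neg A) \to \neg A) via the disjunct \neg (A \lor \neg A) \to \neg A.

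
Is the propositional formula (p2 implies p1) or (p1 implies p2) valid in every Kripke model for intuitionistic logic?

No

This is the Gödel–Dummett linearity axiom, which is not intuitionistically valid.
A Kripke countermodel: worlds s0, s1, s2; order generated by s0 <= s1, s0 <= s2; atoms true at each world — s0:{}; s1:{p2}; s2:{p1}.
s0 does not force (p2 implies p1) or (p1 implies p2): neither disjunct is forced at s0.
s0 does not force p2 implies p1: at the accessible world s1, s1 forces p2 but s1 does not force p1.
s1 lacks atom p1, so s1 does not force p1.
So the root s0 does not force the formula.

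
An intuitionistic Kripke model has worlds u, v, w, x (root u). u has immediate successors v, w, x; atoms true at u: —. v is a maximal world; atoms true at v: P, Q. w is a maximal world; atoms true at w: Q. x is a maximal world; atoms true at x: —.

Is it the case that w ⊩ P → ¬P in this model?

Yes

w ⊩ P → ¬P vacuously: no world accessible from w forces the antecedent P.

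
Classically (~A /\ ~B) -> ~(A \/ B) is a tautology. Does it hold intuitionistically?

This is a constructively valid De Morgan direction (conjunction of negations to negated disjunction), which is intuitionistically derivable.
If both ~A and ~B hold at a world, no accessible world forces A or forces B, so none forces A \/ B.

Yes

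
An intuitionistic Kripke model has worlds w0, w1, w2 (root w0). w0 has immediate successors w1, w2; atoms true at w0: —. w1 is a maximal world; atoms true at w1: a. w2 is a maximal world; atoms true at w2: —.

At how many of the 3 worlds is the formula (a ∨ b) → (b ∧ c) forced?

w0: does not force it — w0 ⊮ (a ∨ b) → (b ∧ c): at the accessible world w1, w1 ⊩ a ∨ b but w1 ⊮ b ∧ c.
w1: does not force it — w1 ⊮ (a ∨ b) → (b ∧ c): already at w1 itself, w1 ⊩ a ∨ b but w1 ⊮ b ∧ c.
w2: forces it.
Worlds forcing the formula: {w2}.

1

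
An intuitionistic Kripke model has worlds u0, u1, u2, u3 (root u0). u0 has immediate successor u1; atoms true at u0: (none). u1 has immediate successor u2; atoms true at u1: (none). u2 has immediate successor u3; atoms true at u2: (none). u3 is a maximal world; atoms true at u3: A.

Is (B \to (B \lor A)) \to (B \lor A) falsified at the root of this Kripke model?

u0 \nVdash (B \to (B \lor A)) \to (B \lor A): already at u0 itself, u0 \Vdash B \to (B \lor A) but u0 \nVdash B \lor A.
u0 \nVdash B \lor A: neither disjunct is forced at u0.
u0 lacks atom B, so u0 \nVdash B.
So the root u0 does not force (B \to (B \lor A)) \to (B \lor A); the model is a countermodel.

Yes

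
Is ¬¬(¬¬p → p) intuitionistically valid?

This is the double negation of double-negation elimination, which is intuitionistically derivable.
By Glivenko's theorem the double negation of any classical propositional tautology is intuitionistically provable; ¬¬p → p is classically a tautology.

Yes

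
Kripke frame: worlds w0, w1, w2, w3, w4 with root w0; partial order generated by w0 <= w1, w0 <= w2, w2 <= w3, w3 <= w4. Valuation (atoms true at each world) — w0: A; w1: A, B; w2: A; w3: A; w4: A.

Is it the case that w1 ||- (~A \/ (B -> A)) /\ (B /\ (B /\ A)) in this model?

w1 ||- (~A \/ (B -> A)) /\ (B /\ (B /\ A)) since w1 forces both conjuncts.

Yes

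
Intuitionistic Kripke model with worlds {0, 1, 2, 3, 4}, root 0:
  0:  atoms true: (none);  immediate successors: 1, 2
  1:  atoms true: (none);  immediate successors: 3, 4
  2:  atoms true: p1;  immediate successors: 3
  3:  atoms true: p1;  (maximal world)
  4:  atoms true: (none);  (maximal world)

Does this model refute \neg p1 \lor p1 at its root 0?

0 \nVdash \neg p1 \lor p1: neither disjunct is forced at 0.
0 \nVdash \neg p1 since 2 is accessible from 0 and 2 \Vdash p1.
So the root 0 does not force \neg p1 \lor p1; the model is a countermodel.

Yes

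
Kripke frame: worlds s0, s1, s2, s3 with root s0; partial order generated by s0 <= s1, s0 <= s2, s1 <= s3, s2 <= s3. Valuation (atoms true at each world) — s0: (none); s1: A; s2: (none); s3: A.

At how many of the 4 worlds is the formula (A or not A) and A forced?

2

s0: does not force it — s0 does not force (A or not A) and A since s0 fails A or not A.
s1: forces it.
s2: does not force it — s2 does not force (A or not A) and A since s2 fails A or not A.
s3: forces it.
Worlds forcing the formula: {s1, s3}.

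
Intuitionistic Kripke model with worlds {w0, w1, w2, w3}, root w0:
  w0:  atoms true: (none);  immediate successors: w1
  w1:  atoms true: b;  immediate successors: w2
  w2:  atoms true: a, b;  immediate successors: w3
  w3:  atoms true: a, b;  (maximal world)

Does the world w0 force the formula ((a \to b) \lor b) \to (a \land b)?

w0 \nVdash ((a \to b) \lor b) \to (a \land b): already at w0 itself, w0 \Vdash (a \to b) \lor b but w0 \nVdash a \land b.
w0 \nVdash a \land b since w0 fails a.

No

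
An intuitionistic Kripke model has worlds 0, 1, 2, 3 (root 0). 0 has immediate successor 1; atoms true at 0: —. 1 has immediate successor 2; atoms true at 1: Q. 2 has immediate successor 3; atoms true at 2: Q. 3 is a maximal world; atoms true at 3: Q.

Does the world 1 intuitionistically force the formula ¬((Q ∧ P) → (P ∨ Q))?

No

1 ⊮ ¬((Q ∧ P) → (P ∨ Q)) since 1 is accessible from 1 and 1 ⊩ (Q ∧ P) → (P ∨ Q).
1 ⊩ (Q ∧ P) → (P ∨ Q) vacuously: no world accessible from 1 forces the antecedent Q ∧ P.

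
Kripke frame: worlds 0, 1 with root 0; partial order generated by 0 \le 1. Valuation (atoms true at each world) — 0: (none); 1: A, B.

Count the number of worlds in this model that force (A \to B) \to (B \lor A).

0: does not force it — 0 \nVdash (A \to B) \to (B \lor A): already at 0 itself, 0 \Vdash A \to B but 0 \nVdash B \lor A.
1: forces it.
Worlds forcing the formula: {1}.

1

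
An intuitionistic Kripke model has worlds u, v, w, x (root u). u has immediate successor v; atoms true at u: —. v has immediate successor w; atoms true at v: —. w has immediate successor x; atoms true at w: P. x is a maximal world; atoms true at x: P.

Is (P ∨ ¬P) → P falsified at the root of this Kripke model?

No

u ⊩ (P ∨ ¬P) → P: every world accessible from u that forces P ∨ ¬P (namely w, x) also forces P.
So the root u forces (P ∨ ¬P) → P; the model is not a countermodel.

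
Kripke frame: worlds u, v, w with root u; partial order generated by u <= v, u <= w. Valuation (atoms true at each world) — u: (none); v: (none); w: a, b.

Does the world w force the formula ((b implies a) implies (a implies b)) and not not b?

Yes

w forces ((b implies a) implies (a implies b)) and not not b since w forces both conjuncts.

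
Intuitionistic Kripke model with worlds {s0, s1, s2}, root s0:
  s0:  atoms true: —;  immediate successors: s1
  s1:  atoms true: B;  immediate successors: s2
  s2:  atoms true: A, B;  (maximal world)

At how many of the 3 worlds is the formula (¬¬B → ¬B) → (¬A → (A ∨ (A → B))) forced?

3

s0: forces it.
s1: forces it.
s2: forces it.
Worlds forcing the formula: {s0, s1, s2}.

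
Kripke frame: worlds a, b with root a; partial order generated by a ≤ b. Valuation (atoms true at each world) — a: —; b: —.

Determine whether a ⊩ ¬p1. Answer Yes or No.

a ⊩ ¬p1: no world accessible from a forces p1.

Yes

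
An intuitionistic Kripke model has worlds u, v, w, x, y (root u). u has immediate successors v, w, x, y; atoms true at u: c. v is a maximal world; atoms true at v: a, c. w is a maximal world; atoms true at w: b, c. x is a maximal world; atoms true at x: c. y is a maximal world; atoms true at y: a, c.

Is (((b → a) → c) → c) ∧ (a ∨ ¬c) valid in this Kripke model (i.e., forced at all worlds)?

No

Not every world: u ⊮ (((b → a) → c) → c) ∧ (a ∨ ¬c).
u ⊮ (((b → a) → c) → c) ∧ (a ∨ ¬c) since u fails a ∨ ¬c.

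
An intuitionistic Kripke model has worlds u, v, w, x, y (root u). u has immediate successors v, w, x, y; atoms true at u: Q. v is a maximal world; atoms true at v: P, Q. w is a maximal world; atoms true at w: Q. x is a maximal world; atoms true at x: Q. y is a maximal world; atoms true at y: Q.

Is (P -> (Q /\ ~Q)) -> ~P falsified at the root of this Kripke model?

u ||- (P -> (Q /\ ~Q)) -> ~P: every world accessible from u that forces P -> (Q /\ ~Q) (namely w, x, y) also forces ~P.
So the root u forces (P -> (Q /\ ~Q)) -> ~P; the model is not a countermodel.

No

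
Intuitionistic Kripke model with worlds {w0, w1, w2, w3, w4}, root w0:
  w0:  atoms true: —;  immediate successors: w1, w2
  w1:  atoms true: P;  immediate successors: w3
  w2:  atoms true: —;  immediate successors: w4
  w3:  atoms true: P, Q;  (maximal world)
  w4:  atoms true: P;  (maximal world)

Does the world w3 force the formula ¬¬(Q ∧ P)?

w3 ⊩ ¬¬(Q ∧ P): no world accessible from w3 forces ¬(Q ∧ P).

Yes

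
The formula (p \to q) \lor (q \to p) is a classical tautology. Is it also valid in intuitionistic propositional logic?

No

This is the Gödel–Dummett linearity axiom, which is not intuitionistically valid.
A Kripke countermodel: worlds u0, u1, u2; order generated by u0 \le u1, u0 \le u2; atoms true at each world — u0:{}; u1:{p}; u2:{q}.
u0 \nVdash (p \to q) \lor (q \to p): neither disjunct is forced at u0.
u0 \nVdash p \to q: at the accessible world u1, u1 \Vdash p but u1 \nVdash q.
u1 lacks atom q, so u1 \nVdash q.
So the root u0 does not force the formula.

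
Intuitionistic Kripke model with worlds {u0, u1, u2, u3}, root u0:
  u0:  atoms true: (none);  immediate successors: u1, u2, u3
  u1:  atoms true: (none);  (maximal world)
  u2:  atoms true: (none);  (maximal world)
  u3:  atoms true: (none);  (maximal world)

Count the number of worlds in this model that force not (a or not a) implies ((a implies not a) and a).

u0: forces it.
u1: forces it.
u2: forces it.
u3: forces it.
Worlds forcing the formula: {u0, u1, u2, u3}.

4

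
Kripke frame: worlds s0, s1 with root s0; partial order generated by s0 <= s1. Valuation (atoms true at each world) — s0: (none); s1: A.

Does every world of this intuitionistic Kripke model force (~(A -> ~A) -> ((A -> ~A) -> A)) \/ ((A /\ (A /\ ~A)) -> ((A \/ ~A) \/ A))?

Yes

s0 ||- (~(A -> ~A) -> ((A -> ~A) -> A)) \/ ((A /\ (A /\ ~A)) -> ((A \/ ~A) \/ A)) via the disjunct ~(A -> ~A) -> ((A -> ~A) -> A).
Since the root s0 forces (~(A -> ~A) -> ((A -> ~A) -> A)) \/ ((A /\ (A /\ ~A)) -> ((A \/ ~A) \/ A)) and forcing is persistent (monotone upward), every world forces it.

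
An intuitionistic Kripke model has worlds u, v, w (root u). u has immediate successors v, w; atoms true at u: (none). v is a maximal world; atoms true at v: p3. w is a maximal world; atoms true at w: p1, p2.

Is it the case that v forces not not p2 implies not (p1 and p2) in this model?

v forces not not p2 implies not (p1 and p2) vacuously: no world accessible from v forces the antecedent not not p2.

Yes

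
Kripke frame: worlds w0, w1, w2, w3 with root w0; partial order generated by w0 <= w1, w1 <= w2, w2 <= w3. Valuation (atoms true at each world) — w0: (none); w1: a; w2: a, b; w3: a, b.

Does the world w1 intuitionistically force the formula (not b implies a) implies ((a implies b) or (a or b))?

w1 forces (not b implies a) implies ((a implies b) or (a or b)): every world accessible from w1 that forces not b implies a (namely w1, w2, w3) also forces (a implies b) or (a or b).

Yes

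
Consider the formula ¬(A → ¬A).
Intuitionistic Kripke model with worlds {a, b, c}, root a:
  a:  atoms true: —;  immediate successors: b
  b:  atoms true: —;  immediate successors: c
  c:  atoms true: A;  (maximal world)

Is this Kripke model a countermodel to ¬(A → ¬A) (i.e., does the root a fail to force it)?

a ⊩ ¬(A → ¬A): no world accessible from a forces A → ¬A.
So the root a forces ¬(A → ¬A); the model is not a countermodel.

No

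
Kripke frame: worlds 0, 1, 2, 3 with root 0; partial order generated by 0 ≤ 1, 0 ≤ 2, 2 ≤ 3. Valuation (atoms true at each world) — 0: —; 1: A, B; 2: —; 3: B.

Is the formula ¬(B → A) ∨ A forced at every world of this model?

Not every world: 0 ⊮ ¬(B → A) ∨ A.
0 ⊮ ¬(B → A) ∨ A: neither disjunct is forced at 0.
0 ⊮ ¬(B → A) since 1 is accessible from 0 and 1 ⊩ B → A.
1 ⊩ B → A: every world accessible from 1 that forces B (namely 1) also forces A.

No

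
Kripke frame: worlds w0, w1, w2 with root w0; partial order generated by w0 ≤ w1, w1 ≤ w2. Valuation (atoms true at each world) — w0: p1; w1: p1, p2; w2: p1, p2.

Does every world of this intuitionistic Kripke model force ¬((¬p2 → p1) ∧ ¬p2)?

w0 ⊩ ¬((¬p2 → p1) ∧ ¬p2): no world accessible from w0 forces (¬p2 → p1) ∧ ¬p2.
Since the root w0 forces ¬((¬p2 → p1) ∧ ¬p2) and forcing is persistent (monotone upward), every world forces it.

Yes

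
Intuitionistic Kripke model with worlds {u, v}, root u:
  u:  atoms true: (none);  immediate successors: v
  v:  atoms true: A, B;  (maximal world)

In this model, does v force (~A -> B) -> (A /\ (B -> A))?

v ||- (~A -> B) -> (A /\ (B -> A)): every world accessible from v that forces ~A -> B (namely v) also forces A /\ (B -> A).

Yes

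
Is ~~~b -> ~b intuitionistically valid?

This is triple-negation reduction, which is intuitionistically derivable.
Assume ~~~b and suppose b. Then ~~b (double-negation introduction), contradicting ~~~b. So ~b.

Yes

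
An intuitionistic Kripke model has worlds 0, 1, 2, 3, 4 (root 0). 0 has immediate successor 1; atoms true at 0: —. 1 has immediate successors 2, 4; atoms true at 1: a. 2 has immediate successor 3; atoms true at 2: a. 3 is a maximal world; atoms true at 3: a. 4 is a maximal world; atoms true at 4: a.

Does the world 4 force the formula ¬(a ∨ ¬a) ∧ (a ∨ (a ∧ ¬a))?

4 ⊮ ¬(a ∨ ¬a) ∧ (a ∨ (a ∧ ¬a)) since 4 fails ¬(a ∨ ¬a).

No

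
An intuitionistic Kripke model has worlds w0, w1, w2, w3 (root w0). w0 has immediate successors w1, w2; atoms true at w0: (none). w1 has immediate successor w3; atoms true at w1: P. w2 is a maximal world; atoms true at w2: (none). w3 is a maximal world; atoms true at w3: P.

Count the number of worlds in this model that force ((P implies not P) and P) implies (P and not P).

w0: forces it.
w1: forces it.
w2: forces it.
w3: forces it.
Worlds forcing the formula: {w0, w1, w2, w3}.

4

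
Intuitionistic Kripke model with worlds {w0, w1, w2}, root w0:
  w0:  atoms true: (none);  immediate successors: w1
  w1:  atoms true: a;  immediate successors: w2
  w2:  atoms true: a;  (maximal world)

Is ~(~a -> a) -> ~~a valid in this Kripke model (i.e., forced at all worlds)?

w0 ||- ~(~a -> a) -> ~~a vacuously: no world accessible from w0 forces the antecedent ~(~a -> a).
Since the root w0 forces ~(~a -> a) -> ~~a and forcing is persistent (monotone upward), every world forces it.

Yes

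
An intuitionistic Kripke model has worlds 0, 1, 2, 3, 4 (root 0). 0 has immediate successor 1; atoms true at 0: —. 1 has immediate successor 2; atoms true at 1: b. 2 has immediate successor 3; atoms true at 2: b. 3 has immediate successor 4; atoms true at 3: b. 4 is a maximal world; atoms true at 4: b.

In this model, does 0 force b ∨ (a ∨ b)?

0 ⊮ b ∨ (a ∨ b): neither disjunct is forced at 0.
0 lacks atom b, so 0 ⊮ b.

No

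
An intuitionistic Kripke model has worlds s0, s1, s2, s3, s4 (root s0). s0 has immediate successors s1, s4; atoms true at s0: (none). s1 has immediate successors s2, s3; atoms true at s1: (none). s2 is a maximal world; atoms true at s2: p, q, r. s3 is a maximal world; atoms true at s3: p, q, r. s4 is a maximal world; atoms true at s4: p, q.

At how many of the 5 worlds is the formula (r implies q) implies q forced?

s0: does not force it — s0 does not force (r implies q) implies q: already at s0 itself, s0 forces r implies q but s0 does not force q.
s1: does not force it — s1 does not force (r implies q) implies q: already at s1 itself, s1 forces r implies q but s1 does not force q.
s2: forces it.
s3: forces it.
s4: forces it.
Worlds forcing the formula: {s2, s3, s4}.

3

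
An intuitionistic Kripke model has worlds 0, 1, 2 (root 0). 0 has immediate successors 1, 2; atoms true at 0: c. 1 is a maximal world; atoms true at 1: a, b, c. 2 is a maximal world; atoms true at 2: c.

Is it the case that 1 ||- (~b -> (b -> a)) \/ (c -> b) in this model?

1 ||- (~b -> (b -> a)) \/ (c -> b) via the disjunct ~b -> (b -> a).

Yes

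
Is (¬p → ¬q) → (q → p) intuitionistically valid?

This is the converse of contraposition, which is not intuitionistically valid.
A Kripke countermodel: worlds 0, 1; order generated by 0 ≤ 1; atoms true at each world — 0:{q}; 1:{p,q}.
0 ⊮ (¬p → ¬q) → (q → p): already at 0 itself, 0 ⊩ ¬p → ¬q but 0 ⊮ q → p.
0 ⊮ q → p: already at 0 itself, 0 ⊩ q but 0 ⊮ p.
0 lacks atom p, so 0 ⊮ p.
So the root 0 does not force the formula.

No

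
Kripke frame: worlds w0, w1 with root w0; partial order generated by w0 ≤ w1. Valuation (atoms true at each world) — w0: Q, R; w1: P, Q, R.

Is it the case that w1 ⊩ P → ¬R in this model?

w1 ⊮ P → ¬R: already at w1 itself, w1 ⊩ P but w1 ⊮ ¬R.
w1 ⊮ ¬R since w1 is accessible from w1 and w1 ⊩ R.

No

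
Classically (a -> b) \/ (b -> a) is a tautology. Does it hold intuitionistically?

This is the Gödel–Dummett linearity axiom, which is not intuitionistically valid.
A Kripke countermodel: worlds w0, w1, w2; order generated by w0 <= w1, w0 <= w2; atoms true at each world — w0:{}; w1:{a}; w2:{b}.
w0 ||-/- (a -> b) \/ (b -> a): neither disjunct is forced at w0.
w0 ||-/- a -> b: at the accessible world w1, w1 ||- a but w1 ||-/- b.
w1 lacks atom b, so w1 ||-/- b.
So the root w0 does not force the formula.

No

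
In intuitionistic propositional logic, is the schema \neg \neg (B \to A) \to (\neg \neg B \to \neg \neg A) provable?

Yes

This is the distribution of double negation over implication, which is intuitionistically derivable.
Assume \neg \neg (B \to A) and \neg \neg B; suppose \neg A. Then B \to A would give \neg B (by contraposition), contradicting \neg \neg B; so \neg (B \to A), contradicting \neg \neg (B \to A). Hence \neg \neg A.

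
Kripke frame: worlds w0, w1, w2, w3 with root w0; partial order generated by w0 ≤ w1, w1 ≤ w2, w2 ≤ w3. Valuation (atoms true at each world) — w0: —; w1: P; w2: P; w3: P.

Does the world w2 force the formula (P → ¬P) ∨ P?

Yes

w2 ⊩ (P → ¬P) ∨ P via the disjunct P.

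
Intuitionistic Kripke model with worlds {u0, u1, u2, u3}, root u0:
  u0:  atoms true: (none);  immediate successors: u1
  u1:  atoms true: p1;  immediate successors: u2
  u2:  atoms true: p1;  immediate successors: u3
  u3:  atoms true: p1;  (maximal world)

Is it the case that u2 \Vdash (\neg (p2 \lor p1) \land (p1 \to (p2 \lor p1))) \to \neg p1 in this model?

u2 \Vdash (\neg (p2 \lor p1) \land (p1 \to (p2 \lor p1))) \to \neg p1 vacuously: no world accessible from u2 forces the antecedent \neg (p2 \lor p1) \land (p1 \to (p2 \lor p1)).

Yes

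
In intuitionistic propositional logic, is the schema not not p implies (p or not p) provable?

This is a variant of double-negation elimination (deriving excluded middle from double negation), which is not intuitionistically valid.
A Kripke countermodel: worlds 0, 1; order generated by 0 <= 1; atoms true at each world — 0:{}; 1:{p}.
0 does not force not not p implies (p or not p): already at 0 itself, 0 forces not not p but 0 does not force p or not p.
0 does not force p or not p: neither disjunct is forced at 0.
0 lacks atom p, so 0 does not force p.
So the root 0 does not force the formula.

No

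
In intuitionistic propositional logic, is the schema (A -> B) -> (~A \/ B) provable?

No

This is the material-implication-as-disjunction principle, which is not intuitionistically valid.
A Kripke countermodel: worlds w0, w1; order generated by w0 <= w1; atoms true at each world — w0:{}; w1:{A,B}.
w0 ||-/- (A -> B) -> (~A \/ B): already at w0 itself, w0 ||- A -> B but w0 ||-/- ~A \/ B.
w0 ||-/- ~A \/ B: neither disjunct is forced at w0.
w0 ||-/- ~A since w1 is accessible from w0 and w1 ||- A.
So the root w0 does not force the formula.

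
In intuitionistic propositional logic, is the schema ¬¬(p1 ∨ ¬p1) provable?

This is the double negation of excluded middle, which is intuitionistically derivable.
Assuming ¬(p1 ∨ ¬p1): from p1 we'd get p1 ∨ ¬p1, so ¬p1; but then p1 ∨ ¬p1 again — contradiction. Hence ¬¬(p1 ∨ ¬p1).

Yes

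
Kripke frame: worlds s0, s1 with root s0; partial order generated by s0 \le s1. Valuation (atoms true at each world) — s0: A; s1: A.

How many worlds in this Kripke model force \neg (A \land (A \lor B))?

0

s0: does not force it — s0 \nVdash \neg (A \land (A \lor B)) since s0 is accessible from s0 and s0 \Vdash A \land (A \lor B).
s1: does not force it — s1 \nVdash \neg (A \land (A \lor B)) since s1 is accessible from s1 and s1 \Vdash A \land (A \lor B).
Worlds forcing the formula: { }.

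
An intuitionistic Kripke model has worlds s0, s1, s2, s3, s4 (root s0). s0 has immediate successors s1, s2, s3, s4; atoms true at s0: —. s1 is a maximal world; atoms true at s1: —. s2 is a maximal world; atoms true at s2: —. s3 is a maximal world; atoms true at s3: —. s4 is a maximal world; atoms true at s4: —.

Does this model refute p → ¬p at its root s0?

s0 ⊩ p → ¬p vacuously: no world accessible from s0 forces the antecedent p.
So the root s0 forces p → ¬p; the model is not a countermodel.

No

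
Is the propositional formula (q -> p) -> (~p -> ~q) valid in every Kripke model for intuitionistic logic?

Yes

This is the forward direction of contraposition, which is intuitionistically derivable.
Assume q -> p and ~p. If q held then p would follow, contradicting ~p; so ~q.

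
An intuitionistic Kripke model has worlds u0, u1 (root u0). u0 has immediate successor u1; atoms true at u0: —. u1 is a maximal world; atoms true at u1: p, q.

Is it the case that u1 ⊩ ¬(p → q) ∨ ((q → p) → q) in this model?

u1 ⊩ ¬(p → q) ∨ ((q → p) → q) via the disjunct (q → p) → q.

Yes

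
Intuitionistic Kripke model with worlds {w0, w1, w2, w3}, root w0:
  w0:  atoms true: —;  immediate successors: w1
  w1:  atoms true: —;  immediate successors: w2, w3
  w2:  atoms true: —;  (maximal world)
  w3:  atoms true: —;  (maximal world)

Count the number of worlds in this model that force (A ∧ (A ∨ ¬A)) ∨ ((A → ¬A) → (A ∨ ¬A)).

w0: forces it.
w1: forces it.
w2: forces it.
w3: forces it.
Worlds forcing the formula: {w0, w1, w2, w3}.

4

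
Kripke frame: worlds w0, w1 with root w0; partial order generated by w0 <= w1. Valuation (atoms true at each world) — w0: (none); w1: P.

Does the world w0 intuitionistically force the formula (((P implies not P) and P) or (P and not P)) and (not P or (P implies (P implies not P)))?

No

w0 does not force (((P implies not P) and P) or (P and not P)) and (not P or (P implies (P implies not P))) since w0 fails ((P implies not P) and P) or (P and not P).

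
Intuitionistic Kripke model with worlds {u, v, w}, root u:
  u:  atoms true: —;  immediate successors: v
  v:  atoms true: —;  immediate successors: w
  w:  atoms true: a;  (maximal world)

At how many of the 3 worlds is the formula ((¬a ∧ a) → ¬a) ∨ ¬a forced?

3

u: forces it.
v: forces it.
w: forces it.
Worlds forcing the formula: {u, v, w}.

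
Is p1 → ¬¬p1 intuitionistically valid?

This is double-negation introduction, which is intuitionistically derivable.
If a world forces p1 then every accessible world forces p1 (persistence), so none forces ¬p1; hence ¬¬p1.

Yes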